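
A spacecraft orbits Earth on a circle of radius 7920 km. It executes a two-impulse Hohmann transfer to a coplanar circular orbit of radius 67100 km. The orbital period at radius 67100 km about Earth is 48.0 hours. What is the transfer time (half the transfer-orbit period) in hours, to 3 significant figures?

From Kepler's third law T² = 4π²r³/μ at r = 67100 km, T = 48.0 hours = 48.0 × 3600 s = 1.728×10^5 s: μ = 4π²r³/T² = 3.99429×10^5 km³/s².
The Hohmann ellipse has a_t = (r₁ + r₂)/2 = 37510 km.
By Kepler's third law the transfer-orbit period is T = 2π√(a_t³/μ), so t = T/2 = 36110 s.
Converting: 36110 s ÷ 3600 s/hour = 10.0 hours.

t = 10.0 hours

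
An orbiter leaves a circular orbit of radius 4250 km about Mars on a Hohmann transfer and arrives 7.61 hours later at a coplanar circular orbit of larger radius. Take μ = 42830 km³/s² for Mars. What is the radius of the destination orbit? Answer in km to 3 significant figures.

r₂ = 25400 km

Transfer time t = 7.61 hours = 27396 s, and t = π√(a_t³/μ).
So a_t = (μ t²/π²)^(1/3) = (42830 × (27396)² / π²)^(1/3) = 14823 km.
Since a_t = (r₁ + r₂)/2, r₂ = 2a_t − r₁ = 2×14823 − 4250 = 25396 km.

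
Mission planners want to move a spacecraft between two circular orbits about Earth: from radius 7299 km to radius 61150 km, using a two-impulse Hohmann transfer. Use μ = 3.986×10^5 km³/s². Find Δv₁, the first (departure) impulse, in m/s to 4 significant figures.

The Hohmann ellipse has a_t = (r₁ + r₂)/2 = 34224.5 km.
Circular speed at r = 7299 km: v_c = √(μ/r) = 7.390 km/s.
Transfer-orbit speed at the same r (vis-viva, a = a_t): v_t = √[μ(2/r − 1/a_t)] = 9.878 km/s.
Δv₁ = |v_t − v_c| = |9.878 − 7.390| = 2.488 km/s.

Δv₁ = 2488 m/s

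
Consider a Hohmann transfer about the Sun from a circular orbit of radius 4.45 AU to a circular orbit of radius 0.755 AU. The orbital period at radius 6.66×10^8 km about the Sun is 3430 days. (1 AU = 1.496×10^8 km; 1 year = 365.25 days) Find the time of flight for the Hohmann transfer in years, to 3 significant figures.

t = 2.10 years

From Kepler's third law T² = 4π²r³/μ at r = 6.66×10^8 km, T = 3430 days = 3430 × 86400 s = 2.96352×10^8 s: μ = 4π²r³/T² = 1.32790×10^11 km³/s².
In km: r₁ = 4.45 × 1.496×10^8 = 6.6572×10^8 km; r₂ = 0.755 × 1.496×10^8 = 1.12948×10^8 km.
Transfer-ellipse semi-major axis a_t = (r₁ + r₂)/2 = (6.6572×10^8 + 1.12948×10^8)/2 = 3.89334×10^8 km.
Half the transfer-orbit period gives t = π√(a_t³/μ) = 6.623×10^7 s.
Converting: 6.623×10^7 s ÷ 3.15576×10^7 s/year (365.25 × 86400) = 2.10 years.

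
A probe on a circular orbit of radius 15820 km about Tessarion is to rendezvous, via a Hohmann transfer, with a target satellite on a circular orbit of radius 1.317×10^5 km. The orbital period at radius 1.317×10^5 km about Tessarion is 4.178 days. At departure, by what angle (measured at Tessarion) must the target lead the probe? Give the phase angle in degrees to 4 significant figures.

φ = 104.6°

From Kepler's third law T² = 4π²r³/μ at r = 1.317×10^5 km, T = 4.178 days = 4.178 × 86400 s = 3.609792×10^5 s: μ = 4π²r³/T² = 6.92074×10^5 km³/s².
Transfer-ellipse semi-major axis a_t = (r₁ + r₂)/2 = (15820 + 1.317×10^5)/2 = 73760 km.
The half-period of the transfer ellipse is t = π√(a_t³/μ) = 75649 s.
Target angular speed ω₂ = √(μ/r₂³) = 1.7406×10^-5 rad/s.
Angle swept by the target during transfer: ω₂·t = 1.3167 rad = 75.44°.
The probe traverses 180° on the transfer ellipse, so the target must lead by 180° − 75.44° = 104.6°.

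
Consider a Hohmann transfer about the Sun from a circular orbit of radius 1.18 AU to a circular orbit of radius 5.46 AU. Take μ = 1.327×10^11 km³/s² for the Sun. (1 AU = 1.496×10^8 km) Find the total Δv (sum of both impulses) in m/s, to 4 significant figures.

Δv = 12890 m/s

In km: r₁ = 1.18 × 1.496×10^8 = 1.76528×10^8 km; r₂ = 5.46 × 1.496×10^8 = 8.16816×10^8 km.
Transfer-ellipse semi-major axis a_t = (r₁ + r₂)/2 = (1.76528×10^8 + 8.16816×10^8)/2 = 4.96672×10^8 km.
Circular speed at r₁: v₁ = √(μ/r₁) = √(1.327×10^11/1.76528×10^8) = 27.418 km/s.
Transfer-orbit speed at r₁ (vis-viva): v_p = √[μ(2/r₁ − 1/a_t)] = 35.161 km/s.
First burn Δv₁ = |v_p − v₁| = 7.743 km/s.
At r₂, v₂ = √(μ/r₂) = 12.746 km/s.
Transfer-orbit speed at r₂: v_a = √[μ(2/r₂ − 1/a_t)] = 7.5988 km/s.
Second burn Δv₂ = |v₂ − v_a| = 5.147 km/s.
Total Δv = Δv₁ + Δv₂ = 12.89 km/s.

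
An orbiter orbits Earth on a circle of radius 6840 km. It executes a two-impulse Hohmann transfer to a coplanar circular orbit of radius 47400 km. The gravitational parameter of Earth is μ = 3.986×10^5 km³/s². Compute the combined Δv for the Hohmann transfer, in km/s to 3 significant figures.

Δv = 3.90 km/s

The Hohmann ellipse has a_t = (r₁ + r₂)/2 = 27120 km.
At r₁ the circular-orbit speed is v₁ = √(μ/r₁) = 7.6338 km/s.
Transfer-orbit speed at r₁ (vis-viva equation): v_p = √[μ(2/r₁ − 1/a_t)] = 10.092 km/s.
First burn Δv₁ = |v_p − v₁| = 2.458 km/s.
Circular speed at r₂: v₂ = √(μ/r₂) = 2.900 km/s.
Transfer-orbit speed at r₂: v_a = √[μ(2/r₂ − 1/a_t)] = 1.456 km/s.
Second burn Δv₂ = |v₂ − v_a| = 1.444 km/s.
Δv = Δv₁ + Δv₂ = 2.458 + 1.444 = 3.902 km/s.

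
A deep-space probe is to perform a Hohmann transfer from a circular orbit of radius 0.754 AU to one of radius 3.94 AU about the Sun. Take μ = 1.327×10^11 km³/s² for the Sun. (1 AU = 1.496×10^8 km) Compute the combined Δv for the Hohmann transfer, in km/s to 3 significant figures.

Δv = 16.6 km/s

In km: r₁ = 0.754 × 1.496×10^8 = 1.127984×10^8 km; r₂ = 3.94 × 1.496×10^8 = 5.89424×10^8 km.
The Hohmann ellipse has a_t = (r₁ + r₂)/2 = 3.511112×10^8 km.
Circular speed at r₁: v₁ = √(μ/r₁) = √(1.327×10^11/1.127984×10^8) = 34.30 km/s.
Transfer-orbit speed at r₁ (vis-viva): v_p = √[μ(2/r₁ − 1/a_t)] = 44.44 km/s.
First burn Δv₁ = |v_p − v₁| = 10.14 km/s.
At r₂, v₂ = √(μ/r₂) = 15.0045 km/s.
Transfer-orbit speed at r₂: v_a = √[μ(2/r₂ − 1/a_t)] = 8.50454 km/s.
Second burn Δv₂ = |v₂ − v_a| = 6.500 km/s.
Δv = Δv₁ + Δv₂ = 10.14 + 6.500 = 16.64 km/s.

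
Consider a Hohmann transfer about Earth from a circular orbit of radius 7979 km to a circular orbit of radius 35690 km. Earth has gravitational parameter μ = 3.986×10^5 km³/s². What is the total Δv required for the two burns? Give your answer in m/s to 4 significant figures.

Transfer-ellipse semi-major axis a_t = (r₁ + r₂)/2 = (7979 + 35690)/2 = 21834.5 km.
At r₁ the circular-orbit speed is v₁ = √(μ/r₁) = 7.068 km/s.
Transfer-orbit speed at r₁ (v² = μ(2/r − 1/a)): v_p = √[μ(2/r₁ − 1/a_t)] = 9.036 km/s.
First burn Δv₁ = |v_p − v₁| = 1.968 km/s.
At r₂, v₂ = √(μ/r₂) = 3.342 km/s.
Transfer-orbit speed at r₂: v_a = √[μ(2/r₂ − 1/a_t)] = 2.020 km/s.
Second burn Δv₂ = |v₂ − v_a| = 1.322 km/s.
Δv = Δv₁ + Δv₂ = 1.968 + 1.322 = 3.290 km/s.

Δv = 3290 m/s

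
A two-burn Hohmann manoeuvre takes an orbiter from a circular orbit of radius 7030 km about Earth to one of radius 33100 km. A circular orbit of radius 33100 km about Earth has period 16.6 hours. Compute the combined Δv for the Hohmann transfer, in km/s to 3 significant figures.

From Kepler's third law T² = 4π²r³/μ at r = 33100 km, T = 16.6 hours = 16.6 × 3600 s = 59760 s: μ = 4π²r³/T² = 4.00888×10^5 km³/s².
Semi-major axis of the transfer orbit: a_t = (7030 + 33100)/2 = 20065 km.
At r₁ the circular-orbit speed is v₁ = √(μ/r₁) = 7.55151 km/s.
On the transfer ellipse at r₁, vis-viva equation gives v_p = √[μ(2/r₁ − 1/a_t)] = 9.69902 km/s.
First burn Δv₁ = |v_p − v₁| = 2.148 km/s.
At r₂, v₂ = √(μ/r₂) = 3.480 km/s.
Transfer-orbit speed at r₂: v_a = √[μ(2/r₂ − 1/a_t)] = 2.060 km/s.
Second burn Δv₂ = |v₂ − v_a| = 1.420 km/s.
Total Δv = Δv₁ + Δv₂ = 3.568 km/s.

Δv = 3.57 km/s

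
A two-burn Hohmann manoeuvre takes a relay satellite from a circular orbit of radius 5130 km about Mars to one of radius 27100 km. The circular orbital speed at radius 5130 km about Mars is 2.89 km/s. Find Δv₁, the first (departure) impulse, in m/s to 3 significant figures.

Δv₁ = 858 m/s

From the circular-orbit relation v² = μ/r at r = 5130 km: μ = v²r = (2.89)² × 5130 = 42846.3 km³/s².
Semi-major axis of the transfer orbit: a_t = (5130 + 27100)/2 = 16115 km.
On the circular orbit at r = 5130 km, v_c = √(μ/r) = 2.8900 km/s.
Transfer-orbit speed at the same r (vis-viva, a = a_t): v_t = √[μ(2/r − 1/a_t)] = 3.7477 km/s.
Δv₁ = |v_t − v_c| = |3.7477 − 2.8900| = 0.8577 km/s.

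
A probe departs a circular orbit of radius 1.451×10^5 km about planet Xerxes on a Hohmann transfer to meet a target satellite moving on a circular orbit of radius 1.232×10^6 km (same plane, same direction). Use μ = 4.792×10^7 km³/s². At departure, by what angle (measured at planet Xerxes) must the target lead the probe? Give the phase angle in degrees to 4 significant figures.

Semi-major axis of the transfer orbit: a_t = (1.451×10^5 + 1.232×10^6)/2 = 6.8855×10^5 km.
Transfer time t = π√(a_t³/μ) = 2.593×10^5 s.
The target's mean motion on its circular orbit is ω₂ = √(μ/r₂³) = 5.062×10^-6 rad/s.
Angle swept by the target during transfer: ω₂·t = 1.3126 rad = 75.21°.
Arrival is 180° from departure on the ellipse, so φ = 180° − 75.21° = 104.8°.

φ = 104.8°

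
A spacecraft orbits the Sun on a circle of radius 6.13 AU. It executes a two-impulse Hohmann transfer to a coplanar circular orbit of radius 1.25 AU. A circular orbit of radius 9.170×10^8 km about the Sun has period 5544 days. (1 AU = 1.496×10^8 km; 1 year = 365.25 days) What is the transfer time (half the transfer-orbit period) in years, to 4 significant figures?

From Kepler's third law T² = 4π²r³/μ at r = 9.170×10^8 km, T = 5544 days = 5544 × 86400 s = 4.790016×10^8 s: μ = 4π²r³/T² = 1.32676×10^11 km³/s².
In km: r₁ = 6.13 × 1.496×10^8 = 9.17048×10^8 km; r₂ = 1.25 × 1.496×10^8 = 1.870×10^8 km.
The Hohmann ellipse has a_t = (r₁ + r₂)/2 = 5.52024×10^8 km.
Half the transfer-orbit period gives t = π√(a_t³/μ) = 1.1186×10^8 s.
Converting: 1.1186×10^8 s ÷ 3.15576×10^7 s/year (365.25 × 86400) = 3.545 years.

t = 3.545 years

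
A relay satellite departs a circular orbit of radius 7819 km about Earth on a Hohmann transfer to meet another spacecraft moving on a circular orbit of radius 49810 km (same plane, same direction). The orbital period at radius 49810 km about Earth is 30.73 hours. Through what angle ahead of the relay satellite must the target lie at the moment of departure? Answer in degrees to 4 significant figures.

From Kepler's third law T² = 4π²r³/μ at r = 49810 km, T = 30.73 hours = 30.73 × 3600 s = 1.10628×10^5 s: μ = 4π²r³/T² = 3.98638×10^5 km³/s².
Semi-major axis of the transfer orbit: a_t = (7819 + 49810)/2 = 28814.5 km.
Transfer time t = π√(a_t³/μ) = 24338 s.
The target's mean motion on its circular orbit is ω₂ = √(μ/r₂³) = 5.6796×10^-5 rad/s.
Angle swept by the target during transfer: ω₂·t = 1.3823 rad = 79.20°.
The relay satellite traverses 180° on the transfer ellipse, so the target must lead by 180° − 79.20° = 100.8°.

φ = 100.8°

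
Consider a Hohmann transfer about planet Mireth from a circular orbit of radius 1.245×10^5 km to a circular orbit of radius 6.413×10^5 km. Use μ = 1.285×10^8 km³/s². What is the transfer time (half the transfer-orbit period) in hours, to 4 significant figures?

Semi-major axis of the transfer orbit: a_t = (1.245×10^5 + 6.413×10^5)/2 = 3.829×10^5 km.
Transfer time t = π√(a_t³/μ) = π√((3.829×10^5)³ / 1.285×10^8) = 65660 s.
Converting: 65660 s ÷ 3600 s/hour = 18.24 hours.

t = 18.24 hours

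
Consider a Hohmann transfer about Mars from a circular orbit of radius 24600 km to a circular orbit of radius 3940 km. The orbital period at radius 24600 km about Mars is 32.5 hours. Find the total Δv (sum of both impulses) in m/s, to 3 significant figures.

From Kepler's third law T² = 4π²r³/μ at r = 24600 km, T = 32.5 hours = 32.5 × 3600 s = 1.170×10^5 s: μ = 4π²r³/T² = 42933.2 km³/s².
The Hohmann ellipse has a_t = (r₁ + r₂)/2 = 14270 km.
Circular speed at r₁: v₁ = √(μ/r₁) = √(42933.2/24600) = 1.3211 km/s.
Transfer-orbit speed at r₁ (vis-viva equation): v_a = √[μ(2/r₁ − 1/a_t)] = 0.69417 km/s.
First burn Δv₁ = |v_a − v₁| = 0.6269 km/s.
At r₂, v₂ = √(μ/r₂) = 3.301 km/s.
Transfer-orbit speed at r₂: v_p = √[μ(2/r₂ − 1/a_t)] = 4.334 km/s.
Second burn Δv₂ = |v₂ − v_p| = 1.033 km/s.
Total Δv = Δv₁ + Δv₂ = 1.660 km/s.

Δv = 1660 m/s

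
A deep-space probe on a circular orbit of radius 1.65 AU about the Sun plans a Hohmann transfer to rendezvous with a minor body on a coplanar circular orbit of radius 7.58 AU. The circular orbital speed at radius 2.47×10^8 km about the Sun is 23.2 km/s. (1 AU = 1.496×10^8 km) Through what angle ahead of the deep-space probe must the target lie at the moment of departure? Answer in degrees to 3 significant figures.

From the circular-orbit relation v² = μ/r at r = 2.47×10^8 km: μ = v²r = (23.2)² × 2.47×10^8 = 1.32945×10^11 km³/s².
In km: r₁ = 1.65 × 1.496×10^8 = 2.4684×10^8 km; r₂ = 7.58 × 1.496×10^8 = 1.133968×10^9 km.
Semi-major axis of the transfer orbit: a_t = (2.4684×10^8 + 1.133968×10^9)/2 = 6.90404×10^8 km.
The half-period of the transfer ellipse is t = π√(a_t³/μ) = 1.563×10^8 s.
Target angular speed ω₂ = √(μ/r₂³) = 9.549×10^-9 rad/s.
Angle swept by the target during transfer: ω₂·t = 1.4925 rad = 85.51°.
Arrival is 180° from departure on the ellipse, so φ = 180° − 85.51° = 94.5°.

φ = 94.5°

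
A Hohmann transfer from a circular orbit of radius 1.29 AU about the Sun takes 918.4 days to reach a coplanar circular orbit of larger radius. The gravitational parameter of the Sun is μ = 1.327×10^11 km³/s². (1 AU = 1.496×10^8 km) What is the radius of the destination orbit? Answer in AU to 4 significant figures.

r₂ = 4.580 AU

In km: r₁ = 1.29 × 1.496×10^8 = 1.92984×10^8 km.
Transfer time t = 918.4 days = 7.934976×10^7 s, and t = π√(a_t³/μ).
So a_t = (μ t²/π²)^(1/3) = (1.327×10^11 × (7.934976×10^7)² / π²)^(1/3) = 4.3909×10^8 km.
Since a_t = (r₁ + r₂)/2, r₂ = 2a_t − r₁ = 2×4.3909×10^8 − 1.92984×10^8 = 6.85196×10^8 km.
In AU: r₂ = 6.85196×10^8 / 1.496×10^8 = 4.580 AU.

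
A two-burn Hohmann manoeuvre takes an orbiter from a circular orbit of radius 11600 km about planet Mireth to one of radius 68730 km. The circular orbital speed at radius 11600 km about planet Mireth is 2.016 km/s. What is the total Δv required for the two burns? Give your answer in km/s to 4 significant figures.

Δv = 1.004 km/s

From the circular-orbit relation v² = μ/r at r = 11600 km: μ = v²r = (2.016)² × 11600 = 47145.4 km³/s².
Transfer-ellipse semi-major axis a_t = (r₁ + r₂)/2 = (11600 + 68730)/2 = 40165 km.
At r₁ the circular-orbit speed is v₁ = √(μ/r₁) = 2.0160 km/s.
On the transfer ellipse at r₁, vis-viva gives v_p = √[μ(2/r₁ − 1/a_t)] = 2.6372 km/s.
First burn Δv₁ = |v_p − v₁| = 0.6212 km/s.
At r₂, v₂ = √(μ/r₂) = 0.8282 km/s.
Transfer-orbit speed at r₂: v_a = √[μ(2/r₂ − 1/a_t)] = 0.4451 km/s.
Second burn Δv₂ = |v₂ − v_a| = 0.3831 km/s.
Δv = Δv₁ + Δv₂ = 0.6212 + 0.3831 = 1.004 km/s.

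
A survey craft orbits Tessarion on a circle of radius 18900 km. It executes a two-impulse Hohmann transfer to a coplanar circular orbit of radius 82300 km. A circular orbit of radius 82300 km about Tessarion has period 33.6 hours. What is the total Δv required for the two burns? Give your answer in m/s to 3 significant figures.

From Kepler's third law T² = 4π²r³/μ at r = 82300 km, T = 33.6 hours = 33.6 × 3600 s = 1.2096×10^5 s: μ = 4π²r³/T² = 1.50410×10^6 km³/s².
Transfer-ellipse semi-major axis a_t = (r₁ + r₂)/2 = (18900 + 82300)/2 = 50600 km.
Circular speed at r₁: v₁ = √(μ/r₁) = √(1.50410×10^6/18900) = 8.92086 km/s.
Transfer-orbit speed at r₁ (v² = μ(2/r − 1/a)): v_p = √[μ(2/r₁ − 1/a_t)] = 11.3771 km/s.
First burn Δv₁ = |v_p − v₁| = 2.45624 km/s.
At r₂, v₂ = √(μ/r₂) = 4.275018 km/s.
Transfer-orbit speed at r₂: v_a = √[μ(2/r₂ − 1/a_t)] = 2.612724 km/s.
Second burn Δv₂ = |v₂ − v_a| = 1.66229 km/s.
Δv = Δv₁ + Δv₂ = 2.45624 + 1.66229 = 4.119 km/s.

Δv = 4120 m/s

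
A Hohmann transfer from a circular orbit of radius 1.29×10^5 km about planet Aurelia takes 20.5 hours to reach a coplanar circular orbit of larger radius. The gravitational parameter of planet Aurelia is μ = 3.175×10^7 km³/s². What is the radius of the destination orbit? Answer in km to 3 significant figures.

Transfer time t = 20.5 hours = 73800 s, and t = π√(a_t³/μ).
So a_t = (μ t²/π²)^(1/3) = (3.175×10^7 × (73800)² / π²)^(1/3) = 2.5973×10^5 km.
Since a_t = (r₁ + r₂)/2, r₂ = 2a_t − r₁ = 2×2.5973×10^5 − 1.290×10^5 = 3.9046×10^5 km.

r₂ = 3.90×10^5 km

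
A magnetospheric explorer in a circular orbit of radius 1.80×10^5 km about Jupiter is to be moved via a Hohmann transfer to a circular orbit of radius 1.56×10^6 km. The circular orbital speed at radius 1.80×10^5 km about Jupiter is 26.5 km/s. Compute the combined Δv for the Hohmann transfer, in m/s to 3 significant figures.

Δv = 13900 m/s

From the circular-orbit relation v² = μ/r at r = 1.80×10^5 km: μ = v²r = (26.5)² × 1.80×10^5 = 1.26405×10^8 km³/s².
The Hohmann ellipse has a_t = (r₁ + r₂)/2 = 8.700×10^5 km.
At r₁ the circular-orbit speed is v₁ = √(μ/r₁) = 26.500 km/s.
Transfer-orbit speed at r₁ (vis-viva equation): v_p = √[μ(2/r₁ − 1/a_t)] = 35.485 km/s.
First burn Δv₁ = |v_p − v₁| = 8.985 km/s.
At r₂, v₂ = √(μ/r₂) = 9.0016 km/s.
Transfer-orbit speed at r₂: v_a = √[μ(2/r₂ − 1/a_t)] = 4.0945 km/s.
Second burn Δv₂ = |v₂ − v_a| = 4.907 km/s.
Δv = Δv₁ + Δv₂ = 8.985 + 4.907 = 13.89 km/s.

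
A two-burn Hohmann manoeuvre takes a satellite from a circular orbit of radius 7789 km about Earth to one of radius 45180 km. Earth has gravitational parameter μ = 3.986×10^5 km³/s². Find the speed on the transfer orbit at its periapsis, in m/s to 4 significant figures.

Semi-major axis of the transfer orbit: a_t = (7789 + 45180)/2 = 26484.5 km.
At periapsis, r = 7789 km.
From the vis-viva equation, v = √[μ(2/r − 1/a_t)] = 9.343 km/s.

v = 9343 m/s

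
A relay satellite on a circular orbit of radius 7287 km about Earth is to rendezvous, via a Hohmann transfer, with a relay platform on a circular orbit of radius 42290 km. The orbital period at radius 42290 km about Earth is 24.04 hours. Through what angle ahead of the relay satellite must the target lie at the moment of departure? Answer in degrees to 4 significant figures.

From Kepler's third law T² = 4π²r³/μ at r = 42290 km, T = 24.04 hours = 24.04 × 3600 s = 86544 s: μ = 4π²r³/T² = 3.98657×10^5 km³/s².
Semi-major axis of the transfer orbit: a_t = (7287 + 42290)/2 = 24788.5 km.
The half-period of the transfer ellipse is t = π√(a_t³/μ) = 19419 s.
Target angular speed ω₂ = √(μ/r₂³) = 7.2601×10^-5 rad/s.
Angle swept by the target during transfer: ω₂·t = 1.4098 rad = 80.78°.
The relay satellite traverses 180° on the transfer ellipse, so the target must lead by 180° − 80.78° = 99.22°.

φ = 99.22°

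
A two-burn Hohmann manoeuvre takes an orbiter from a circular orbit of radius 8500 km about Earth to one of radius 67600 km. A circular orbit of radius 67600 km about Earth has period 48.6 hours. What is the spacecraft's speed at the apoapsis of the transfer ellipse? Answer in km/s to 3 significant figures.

From Kepler's third law T² = 4π²r³/μ at r = 67600 km, T = 48.6 hours = 48.6 × 3600 s = 1.7496×10^5 s: μ = 4π²r³/T² = 3.98403×10^5 km³/s².
Transfer-ellipse semi-major axis a_t = (r₁ + r₂)/2 = (8500 + 67600)/2 = 38050 km.
The apoapsis of the transfer ellipse is at r = 67600 km.
From the vis-viva equation, v = √[μ(2/r − 1/a_t)] = 1.147 km/s.

v = 1.15 km/s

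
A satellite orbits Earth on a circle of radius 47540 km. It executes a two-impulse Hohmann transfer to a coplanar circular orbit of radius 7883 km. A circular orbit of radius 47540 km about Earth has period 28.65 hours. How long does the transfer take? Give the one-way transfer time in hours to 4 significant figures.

t = 6.375 hours

From Kepler's third law T² = 4π²r³/μ at r = 47540 km, T = 28.65 hours = 28.65 × 3600 s = 1.0314×10^5 s: μ = 4π²r³/T² = 3.98734×10^5 km³/s².
The Hohmann ellipse has a_t = (r₁ + r₂)/2 = 27711.5 km.
Transfer time t = π√(a_t³/μ) = π√((27711.5)³ / 3.98734×10^5) = 22950 s.
Converting: 22950 s ÷ 3600 s/hour = 6.375 hours.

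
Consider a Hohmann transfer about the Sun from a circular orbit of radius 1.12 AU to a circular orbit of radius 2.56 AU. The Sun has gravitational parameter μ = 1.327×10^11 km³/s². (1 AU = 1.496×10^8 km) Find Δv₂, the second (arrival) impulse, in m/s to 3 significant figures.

Δv₂ = 4090 m/s

In km: r₁ = 1.12 × 1.496×10^8 = 1.67552×10^8 km; r₂ = 2.56 × 1.496×10^8 = 3.82976×10^8 km.
Semi-major axis of the transfer orbit: a_t = (1.67552×10^8 + 3.82976×10^8)/2 = 2.75264×10^8 km.
Circular speed at r = 3.82976×10^8 km: v_c = √(μ/r) = 18.6144 km/s.
Transfer-orbit speed at the same r (vis-viva, a = a_t): v_t = √[μ(2/r − 1/a_t)] = 14.5228 km/s.
Δv₂ = |v_t − v_c| = |14.5228 − 18.6144| = 4.092 km/s.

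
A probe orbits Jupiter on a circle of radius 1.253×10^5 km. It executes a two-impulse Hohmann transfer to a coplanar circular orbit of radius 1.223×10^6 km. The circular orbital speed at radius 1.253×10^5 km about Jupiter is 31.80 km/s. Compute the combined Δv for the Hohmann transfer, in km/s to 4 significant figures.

Δv = 16.82 km/s

From the circular-orbit relation v² = μ/r at r = 1.253×10^5 km: μ = v²r = (31.80)² × 1.253×10^5 = 1.26708×10^8 km³/s².
Transfer-ellipse semi-major axis a_t = (r₁ + r₂)/2 = (1.253×10^5 + 1.223×10^6)/2 = 6.7415×10^5 km.
At r₁ the circular-orbit speed is v₁ = √(μ/r₁) = 31.80 km/s.
Transfer-orbit speed at r₁ (vis-viva): v_p = √[μ(2/r₁ − 1/a_t)] = 42.83 km/s.
First burn Δv₁ = |v_p − v₁| = 11.03 km/s.
Circular speed at r₂: v₂ = √(μ/r₂) = 10.1786 km/s.
Transfer-orbit speed at r₂: v_a = √[μ(2/r₂ − 1/a_t)] = 4.38820 km/s.
Second burn Δv₂ = |v₂ − v_a| = 5.790 km/s.
Total Δv = Δv₁ + Δv₂ = 16.82 km/s.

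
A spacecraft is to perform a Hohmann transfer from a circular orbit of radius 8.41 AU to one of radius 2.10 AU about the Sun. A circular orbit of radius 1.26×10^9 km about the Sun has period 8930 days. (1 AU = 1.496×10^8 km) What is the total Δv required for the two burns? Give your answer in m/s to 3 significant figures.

From Kepler's third law T² = 4π²r³/μ at r = 1.26×10^9 km, T = 8930 days = 8930 × 86400 s = 7.71552×10^8 s: μ = 4π²r³/T² = 1.32660×10^11 km³/s².
In km: r₁ = 8.41 × 1.496×10^8 = 1.258136×10^9 km; r₂ = 2.10 × 1.496×10^8 = 3.1416×10^8 km.
Semi-major axis of the transfer orbit: a_t = (1.258136×10^9 + 3.1416×10^8)/2 = 7.86148×10^8 km.
At r₁ the circular-orbit speed is v₁ = √(μ/r₁) = 10.268 km/s.
Transfer-orbit speed at r₁ (vis-viva): v_a = √[μ(2/r₁ − 1/a_t)] = 6.4913 km/s.
First burn Δv₁ = |v_a − v₁| = 3.777 km/s.
At r₂, v₂ = √(μ/r₂) = 20.549 km/s.
Transfer-orbit speed at r₂: v_p = √[μ(2/r₂ − 1/a_t)] = 25.996 km/s.
Second burn Δv₂ = |v₂ − v_p| = 5.447 km/s.
Δv = Δv₁ + Δv₂ = 3.777 + 5.447 = 9.224 km/s.

Δv = 9220 m/s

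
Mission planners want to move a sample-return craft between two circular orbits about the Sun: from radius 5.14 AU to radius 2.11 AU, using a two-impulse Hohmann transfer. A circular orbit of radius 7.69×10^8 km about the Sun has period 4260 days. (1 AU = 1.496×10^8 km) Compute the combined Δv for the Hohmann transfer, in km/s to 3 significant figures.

From Kepler's third law T² = 4π²r³/μ at r = 7.69×10^8 km, T = 4260 days = 4260 × 86400 s = 3.68064×10^8 s: μ = 4π²r³/T² = 1.32523×10^11 km³/s².
In km: r₁ = 5.14 × 1.496×10^8 = 7.68944×10^8 km; r₂ = 2.11 × 1.496×10^8 = 3.15656×10^8 km.
The Hohmann ellipse has a_t = (r₁ + r₂)/2 = 5.423×10^8 km.
At r₁ the circular-orbit speed is v₁ = √(μ/r₁) = 13.128 km/s.
Transfer-orbit speed at r₁ (vis-viva): v_a = √[μ(2/r₁ − 1/a_t)] = 10.016 km/s.
First burn Δv₁ = |v_a − v₁| = 3.112 km/s.
Circular speed at r₂: v₂ = √(μ/r₂) = 20.490 km/s.
Transfer-orbit speed at r₂: v_p = √[μ(2/r₂ − 1/a_t)] = 24.399 km/s.
Second burn Δv₂ = |v₂ − v_p| = 3.909 km/s.
Total Δv = Δv₁ + Δv₂ = 7.021 km/s.

Δv = 7.02 km/s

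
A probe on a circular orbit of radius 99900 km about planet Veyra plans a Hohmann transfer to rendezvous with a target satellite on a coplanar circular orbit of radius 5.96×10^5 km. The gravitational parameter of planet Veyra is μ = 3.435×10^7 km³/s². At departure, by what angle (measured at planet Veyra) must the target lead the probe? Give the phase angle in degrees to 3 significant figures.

φ = 99.7°

Transfer-ellipse semi-major axis a_t = (r₁ + r₂)/2 = (99900 + 5.960×10^5)/2 = 3.4795×10^5 km.
The half-period of the transfer ellipse is t = π√(a_t³/μ) = 1.100×10^5 s.
Target angular speed ω₂ = √(μ/r₂³) = 1.274×10^-5 rad/s.
Angle swept by the target during transfer: ω₂·t = 1.4014 rad = 80.29°.
The probe traverses 180° on the transfer ellipse, so the target must lead by 180° − 80.29° = 99.7°.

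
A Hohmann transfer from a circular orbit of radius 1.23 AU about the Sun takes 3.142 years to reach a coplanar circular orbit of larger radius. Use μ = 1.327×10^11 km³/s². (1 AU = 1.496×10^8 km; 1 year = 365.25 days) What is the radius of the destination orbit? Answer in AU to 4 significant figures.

r₂ = 5.580 AU

In km: r₁ = 1.23 × 1.496×10^8 = 1.84008×10^8 km.
Transfer time t = 3.142 years × 365.25 × 86400 s = 9.91539792×10^7 s, and t = π√(a_t³/μ).
So a_t = (μ t²/π²)^(1/3) = (1.327×10^11 × (9.91539792×10^7)² / π²)^(1/3) = 5.0941×10^8 km.
Since a_t = (r₁ + r₂)/2, r₂ = 2a_t − r₁ = 2×5.0941×10^8 − 1.84008×10^8 = 8.34812×10^8 km.
In AU: r₂ = 8.34812×10^8 / 1.496×10^8 = 5.580 AU.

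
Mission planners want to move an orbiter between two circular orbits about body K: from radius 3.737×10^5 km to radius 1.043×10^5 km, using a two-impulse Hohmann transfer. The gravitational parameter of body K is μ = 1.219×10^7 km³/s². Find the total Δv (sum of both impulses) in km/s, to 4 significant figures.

Transfer-ellipse semi-major axis a_t = (r₁ + r₂)/2 = (3.737×10^5 + 1.043×10^5)/2 = 2.390×10^5 km.
At r₁ the circular-orbit speed is v₁ = √(μ/r₁) = 5.7114 km/s.
On the transfer ellipse at r₁, v² = μ(2/r − 1/a) gives v_a = √[μ(2/r₁ − 1/a_t)] = 3.7730 km/s.
First burn Δv₁ = |v_a − v₁| = 1.9384 km/s.
Circular speed at r₂: v₂ = √(μ/r₂) = 10.8108 km/s.
Transfer-orbit speed at r₂: v_p = √[μ(2/r₂ − 1/a_t)] = 13.5183 km/s.
Second burn Δv₂ = |v₂ − v_p| = 2.7075 km/s.
Total Δv = Δv₁ + Δv₂ = 4.646 km/s.

Δv = 4.646 km/s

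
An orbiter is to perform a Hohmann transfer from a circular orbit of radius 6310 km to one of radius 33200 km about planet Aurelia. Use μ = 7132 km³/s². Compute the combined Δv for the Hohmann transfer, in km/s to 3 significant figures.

Semi-major axis of the transfer orbit: a_t = (6310 + 33200)/2 = 19755 km.
Circular speed at r₁: v₁ = √(μ/r₁) = √(7132/6310) = 1.0631 km/s.
On the transfer ellipse at r₁, vis-viva gives v_p = √[μ(2/r₁ − 1/a_t)] = 1.3782 km/s.
First burn Δv₁ = |v_p − v₁| = 0.3151 km/s.
Circular speed at r₂: v₂ = √(μ/r₂) = 0.46349 km/s.
Transfer-orbit speed at r₂: v_a = √[μ(2/r₂ − 1/a_t)] = 0.26195 km/s.
Second burn Δv₂ = |v₂ − v_a| = 0.2015 km/s.
Δv = Δv₁ + Δv₂ = 0.3151 + 0.2015 = 0.5166 km/s.

Δv = 0.517 km/s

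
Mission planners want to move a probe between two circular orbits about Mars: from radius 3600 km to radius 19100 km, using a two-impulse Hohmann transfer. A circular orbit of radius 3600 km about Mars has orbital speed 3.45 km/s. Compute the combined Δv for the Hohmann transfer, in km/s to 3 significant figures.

Δv = 1.68 km/s

From the circular-orbit relation v² = μ/r at r = 3600 km: μ = v²r = (3.45)² × 3600 = 42849.0 km³/s².
Semi-major axis of the transfer orbit: a_t = (3600 + 19100)/2 = 11350 km.
At r₁ the circular-orbit speed is v₁ = √(μ/r₁) = 3.4500 km/s.
On the transfer ellipse at r₁, v² = μ(2/r − 1/a) gives v_p = √[μ(2/r₁ − 1/a_t)] = 4.4755 km/s.
First burn Δv₁ = |v_p − v₁| = 1.0255 km/s.
Circular speed at r₂: v₂ = √(μ/r₂) = 1.4978 km/s.
Transfer-orbit speed at r₂: v_a = √[μ(2/r₂ − 1/a_t)] = 0.84354 km/s.
Second burn Δv₂ = |v₂ − v_a| = 0.65426 km/s.
Total Δv = Δv₁ + Δv₂ = 1.680 km/s.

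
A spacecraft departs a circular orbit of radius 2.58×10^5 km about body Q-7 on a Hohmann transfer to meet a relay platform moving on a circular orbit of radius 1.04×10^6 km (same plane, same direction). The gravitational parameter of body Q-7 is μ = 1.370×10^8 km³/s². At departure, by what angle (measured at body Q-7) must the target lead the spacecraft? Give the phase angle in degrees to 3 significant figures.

Semi-major axis of the transfer orbit: a_t = (2.580×10^5 + 1.040×10^6)/2 = 6.490×10^5 km.
Transfer time t = π√(a_t³/μ) = 1.4033×10^5 s.
The target's mean motion on its circular orbit is ω₂ = √(μ/r₂³) = 1.1036×10^-5 rad/s.
Angle swept by the target during transfer: ω₂·t = 1.5487 rad = 88.73°.
The spacecraft traverses 180° on the transfer ellipse, so the target must lead by 180° − 88.73° = 91.3°.

φ = 91.3°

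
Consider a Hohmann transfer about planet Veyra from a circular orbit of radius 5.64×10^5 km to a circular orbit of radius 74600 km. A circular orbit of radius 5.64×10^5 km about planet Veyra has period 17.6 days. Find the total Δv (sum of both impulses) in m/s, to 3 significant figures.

From Kepler's third law T² = 4π²r³/μ at r = 5.64×10^5 km, T = 17.6 days = 17.6 × 86400 s = 1.52064×10^6 s: μ = 4π²r³/T² = 3.06298×10^6 km³/s².
Transfer-ellipse semi-major axis a_t = (r₁ + r₂)/2 = (5.640×10^5 + 74600)/2 = 3.193×10^5 km.
At r₁ the circular-orbit speed is v₁ = √(μ/r₁) = 2.330 km/s.
Transfer-orbit speed at r₁ (vis-viva): v_a = √[μ(2/r₁ − 1/a_t)] = 1.126 km/s.
First burn Δv₁ = |v_a − v₁| = 1.204 km/s.
Circular speed at r₂: v₂ = √(μ/r₂) = 6.408 km/s.
Transfer-orbit speed at r₂: v_p = √[μ(2/r₂ − 1/a_t)] = 8.516 km/s.
Second burn Δv₂ = |v₂ − v_p| = 2.108 km/s.
Δv = Δv₁ + Δv₂ = 1.204 + 2.108 = 3.312 km/s.

Δv = 3310 m/s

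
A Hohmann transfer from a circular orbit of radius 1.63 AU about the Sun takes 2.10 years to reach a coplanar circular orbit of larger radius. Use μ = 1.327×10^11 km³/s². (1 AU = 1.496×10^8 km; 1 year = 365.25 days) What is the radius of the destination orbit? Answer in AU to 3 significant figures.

r₂ = 3.58 AU

In km: r₁ = 1.63 × 1.496×10^8 = 2.43848×10^8 km.
Transfer time t = 2.10 years × 365.25 × 86400 s = 6.627096×10^7 s, and t = π√(a_t³/μ).
So a_t = (μ t²/π²)^(1/3) = (1.327×10^11 × (6.627096×10^7)² / π²)^(1/3) = 3.8941×10^8 km.
Since a_t = (r₁ + r₂)/2, r₂ = 2a_t − r₁ = 2×3.8941×10^8 − 2.43848×10^8 = 5.34972×10^8 km.
In AU: r₂ = 5.34972×10^8 / 1.496×10^8 = 3.58 AU.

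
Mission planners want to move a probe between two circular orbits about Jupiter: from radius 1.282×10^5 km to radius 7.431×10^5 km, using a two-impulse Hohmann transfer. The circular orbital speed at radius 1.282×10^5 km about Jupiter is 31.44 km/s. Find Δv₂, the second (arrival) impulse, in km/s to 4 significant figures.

Δv₂ = 5.975 km/s

From the circular-orbit relation v² = μ/r at r = 1.282×10^5 km: μ = v²r = (31.44)² × 1.282×10^5 = 1.26722×10^8 km³/s².
The Hohmann ellipse has a_t = (r₁ + r₂)/2 = 4.3565×10^5 km.
On the circular orbit at r = 7.431×10^5 km, v_c = √(μ/r) = 13.059 km/s.
Vis-viva on the transfer ellipse at r = 7.431×10^5 km gives v_t = √[μ(2/r − 1/a_t)] = 7.0840 km/s.
Δv₂ = |v_t − v_c| = |7.0840 − 13.059| = 5.975 km/s.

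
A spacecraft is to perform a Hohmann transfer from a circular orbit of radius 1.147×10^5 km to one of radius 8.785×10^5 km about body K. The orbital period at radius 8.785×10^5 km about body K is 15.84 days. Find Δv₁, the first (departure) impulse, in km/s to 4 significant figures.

Δv₁ = 3.684 km/s

From Kepler's third law T² = 4π²r³/μ at r = 8.785×10^5 km, T = 15.84 days = 15.84 × 86400 s = 1.368576×10^6 s: μ = 4π²r³/T² = 1.42905×10^7 km³/s².
The Hohmann ellipse has a_t = (r₁ + r₂)/2 = 4.966×10^5 km.
Circular speed at r = 1.147×10^5 km: v_c = √(μ/r) = 11.162 km/s.
Transfer-orbit speed at the same r (vis-viva, a = a_t): v_t = √[μ(2/r − 1/a_t)] = 14.846 km/s.
Δv₁ = |v_t − v_c| = |14.846 − 11.162| = 3.684 km/s.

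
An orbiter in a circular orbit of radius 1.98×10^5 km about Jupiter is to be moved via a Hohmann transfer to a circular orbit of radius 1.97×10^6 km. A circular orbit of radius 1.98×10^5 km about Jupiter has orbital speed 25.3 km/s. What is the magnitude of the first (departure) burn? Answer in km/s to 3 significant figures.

Δv₁ = 8.81 km/s

From the circular-orbit relation v² = μ/r at r = 1.98×10^5 km: μ = v²r = (25.3)² × 1.98×10^5 = 1.26738×10^8 km³/s².
Semi-major axis of the transfer orbit: a_t = (1.980×10^5 + 1.970×10^6)/2 = 1.084×10^6 km.
On the circular orbit at r = 1.980×10^5 km, v_c = √(μ/r) = 25.300 km/s.
Transfer-orbit speed at the same r (vis-viva, a = a_t): v_t = √[μ(2/r − 1/a_t)] = 34.107 km/s.
Δv₁ = |v_t − v_c| = |34.107 − 25.300| = 8.807 km/s.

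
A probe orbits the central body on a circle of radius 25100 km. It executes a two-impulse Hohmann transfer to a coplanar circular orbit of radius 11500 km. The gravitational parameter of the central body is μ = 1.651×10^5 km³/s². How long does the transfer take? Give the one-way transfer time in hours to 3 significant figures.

Transfer-ellipse semi-major axis a_t = (r₁ + r₂)/2 = (25100 + 11500)/2 = 18300 km.
Half the transfer-orbit period gives t = π√(a_t³/μ) = 19140 s.
Converting: 19140 s ÷ 3600 s/hour = 5.32 hours.

t = 5.32 hours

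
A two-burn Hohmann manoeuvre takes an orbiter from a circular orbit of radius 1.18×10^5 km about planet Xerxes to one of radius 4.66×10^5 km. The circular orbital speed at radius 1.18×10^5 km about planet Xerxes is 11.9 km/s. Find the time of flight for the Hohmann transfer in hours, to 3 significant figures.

t = 33.7 hours

From the circular-orbit relation v² = μ/r at r = 1.18×10^5 km: μ = v²r = (11.9)² × 1.18×10^5 = 1.67100×10^7 km³/s².
The Hohmann ellipse has a_t = (r₁ + r₂)/2 = 2.920×10^5 km.
Half the transfer-orbit period gives t = π√(a_t³/μ) = 1.213×10^5 s.
Converting: 1.213×10^5 s ÷ 3600 s/hour = 33.7 hours.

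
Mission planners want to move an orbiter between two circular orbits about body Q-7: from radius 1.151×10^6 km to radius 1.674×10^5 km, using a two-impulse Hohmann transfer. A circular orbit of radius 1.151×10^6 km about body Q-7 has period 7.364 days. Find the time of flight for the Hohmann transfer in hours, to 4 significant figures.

From Kepler's third law T² = 4π²r³/μ at r = 1.151×10^6 km, T = 7.364 days = 7.364 × 86400 s = 6.362496×10^5 s: μ = 4π²r³/T² = 1.48707×10^8 km³/s².
The Hohmann ellipse has a_t = (r₁ + r₂)/2 = 6.592×10^5 km.
Half the transfer-orbit period gives t = π√(a_t³/μ) = 1.3788×10^5 s.
Converting: 1.3788×10^5 s ÷ 3600 s/hour = 38.30 hours.

t = 38.30 hours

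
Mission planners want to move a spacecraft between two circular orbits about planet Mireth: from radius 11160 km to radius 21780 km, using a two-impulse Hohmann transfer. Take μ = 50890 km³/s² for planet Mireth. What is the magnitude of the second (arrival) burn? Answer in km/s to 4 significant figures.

The Hohmann ellipse has a_t = (r₁ + r₂)/2 = 16470 km.
On the circular orbit at r = 21780 km, v_c = √(μ/r) = 1.5286 km/s.
Vis-viva on the transfer ellipse at r = 21780 km gives v_t = √[μ(2/r − 1/a_t)] = 1.2583 km/s.
Δv₂ = |v_t − v_c| = |1.2583 − 1.5286| = 0.2703 km/s.

Δv₂ = 0.2703 km/s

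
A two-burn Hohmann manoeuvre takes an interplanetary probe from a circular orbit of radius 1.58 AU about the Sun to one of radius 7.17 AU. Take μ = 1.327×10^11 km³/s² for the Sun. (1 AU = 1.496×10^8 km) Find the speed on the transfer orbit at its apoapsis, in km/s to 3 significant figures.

In km: r₁ = 1.58 × 1.496×10^8 = 2.36368×10^8 km; r₂ = 7.17 × 1.496×10^8 = 1.072632×10^9 km.
The Hohmann ellipse has a_t = (r₁ + r₂)/2 = 6.545×10^8 km.
The apoapsis of the transfer ellipse is at r = 1.072632×10^9 km.
From the vis-viva equation, v = √[μ(2/r − 1/a_t)] = 6.684 km/s.

v = 6.68 km/s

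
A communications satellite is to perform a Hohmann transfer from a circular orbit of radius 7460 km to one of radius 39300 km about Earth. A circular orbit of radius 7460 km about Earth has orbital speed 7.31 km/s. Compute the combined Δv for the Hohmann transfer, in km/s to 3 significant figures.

From the circular-orbit relation v² = μ/r at r = 7460 km: μ = v²r = (7.31)² × 7460 = 3.98633×10^5 km³/s².
Semi-major axis of the transfer orbit: a_t = (7460 + 39300)/2 = 23380 km.
Circular speed at r₁: v₁ = √(μ/r₁) = √(3.98633×10^5/7460) = 7.310 km/s.
On the transfer ellipse at r₁, v² = μ(2/r − 1/a) gives v_p = √[μ(2/r₁ − 1/a_t)] = 9.477 km/s.
First burn Δv₁ = |v_p − v₁| = 2.167 km/s.
Circular speed at r₂: v₂ = √(μ/r₂) = 3.185 km/s.
Transfer-orbit speed at r₂: v_a = √[μ(2/r₂ − 1/a_t)] = 1.799 km/s.
Second burn Δv₂ = |v₂ − v_a| = 1.386 km/s.
Total Δv = Δv₁ + Δv₂ = 3.553 km/s.

Δv = 3.55 km/s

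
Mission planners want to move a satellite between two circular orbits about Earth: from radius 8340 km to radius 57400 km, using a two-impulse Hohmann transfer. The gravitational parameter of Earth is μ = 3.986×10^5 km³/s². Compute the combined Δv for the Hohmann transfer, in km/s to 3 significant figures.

Semi-major axis of the transfer orbit: a_t = (8340 + 57400)/2 = 32870 km.
Circular speed at r₁: v₁ = √(μ/r₁) = √(3.986×10^5/8340) = 6.9133 km/s.
Transfer-orbit speed at r₁ (vis-viva equation): v_p = √[μ(2/r₁ − 1/a_t)] = 9.1357 km/s.
First burn Δv₁ = |v_p − v₁| = 2.222 km/s.
Circular speed at r₂: v₂ = √(μ/r₂) = 2.635 km/s.
Transfer-orbit speed at r₂: v_a = √[μ(2/r₂ − 1/a_t)] = 1.327 km/s.
Second burn Δv₂ = |v₂ − v_a| = 1.308 km/s.
Δv = Δv₁ + Δv₂ = 2.222 + 1.308 = 3.530 km/s.

Δv = 3.53 km/s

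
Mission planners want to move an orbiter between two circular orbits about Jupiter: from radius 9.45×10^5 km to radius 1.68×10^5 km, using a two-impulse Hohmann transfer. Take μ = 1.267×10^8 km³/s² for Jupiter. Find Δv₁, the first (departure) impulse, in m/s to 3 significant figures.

Semi-major axis of the transfer orbit: a_t = (9.450×10^5 + 1.680×10^5)/2 = 5.565×10^5 km.
Circular speed at r = 9.450×10^5 km: v_c = √(μ/r) = 11.579 km/s.
Transfer-orbit speed at the same r (vis-viva, a = a_t): v_t = √[μ(2/r − 1/a_t)] = 6.3620 km/s.
Δv₁ = |v_t − v_c| = |6.3620 − 11.579| = 5.217 km/s.

Δv₁ = 5220 m/s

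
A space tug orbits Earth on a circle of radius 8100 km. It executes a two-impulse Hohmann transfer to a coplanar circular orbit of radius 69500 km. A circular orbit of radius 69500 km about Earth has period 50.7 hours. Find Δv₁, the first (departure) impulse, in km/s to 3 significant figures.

From Kepler's third law T² = 4π²r³/μ at r = 69500 km, T = 50.7 hours = 50.7 × 3600 s = 1.8252×10^5 s: μ = 4π²r³/T² = 3.97826×10^5 km³/s².
Transfer-ellipse semi-major axis a_t = (r₁ + r₂)/2 = (8100 + 69500)/2 = 38800 km.
Circular speed at r = 8100 km: v_c = √(μ/r) = 7.0082 km/s.
Transfer-orbit speed at the same r (vis-viva, a = a_t): v_t = √[μ(2/r − 1/a_t)] = 9.3795 km/s.
Δv₁ = |v_t − v_c| = |9.3795 − 7.0082| = 2.371 km/s.

Δv₁ = 2.37 km/s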